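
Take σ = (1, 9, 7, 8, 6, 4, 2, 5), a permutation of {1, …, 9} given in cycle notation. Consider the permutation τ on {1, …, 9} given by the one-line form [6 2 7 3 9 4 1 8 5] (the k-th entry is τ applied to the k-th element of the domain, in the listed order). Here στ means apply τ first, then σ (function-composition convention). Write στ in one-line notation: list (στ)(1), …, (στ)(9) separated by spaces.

4 5 8 3 7 2 9 6 1

Chase each element through τ then σ: 1 → 6 → 4; 2 → 2 → 5; 3 → 7 → 8; 4 → 3 → 3; 5 → 9 → 7; 6 → 4 → 2; 7 → 1 → 9; 8 → 8 → 6; 9 → 5 → 1.
So στ in one-line form is 4 5 8 3 7 2 9 6 1.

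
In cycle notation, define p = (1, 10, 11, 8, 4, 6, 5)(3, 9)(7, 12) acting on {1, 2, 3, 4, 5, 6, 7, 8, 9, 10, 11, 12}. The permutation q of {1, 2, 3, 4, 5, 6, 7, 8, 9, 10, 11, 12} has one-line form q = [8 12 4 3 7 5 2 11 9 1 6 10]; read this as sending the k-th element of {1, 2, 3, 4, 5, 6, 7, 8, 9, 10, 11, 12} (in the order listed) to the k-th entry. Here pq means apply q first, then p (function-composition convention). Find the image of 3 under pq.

First apply q: q(3) = 4, then p(4) = 6. Thus (pq)(3) = 6.

6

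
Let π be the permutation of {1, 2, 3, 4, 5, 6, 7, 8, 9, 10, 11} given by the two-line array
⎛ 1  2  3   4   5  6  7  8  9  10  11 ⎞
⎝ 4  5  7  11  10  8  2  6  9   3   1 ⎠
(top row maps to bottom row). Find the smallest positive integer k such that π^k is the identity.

The disjoint-cycle form of π has cycle lengths 5, 3, 2, 1.
Since disjoint cycles commute, ord(π) = lcm(5, 3, 2) = 30.

30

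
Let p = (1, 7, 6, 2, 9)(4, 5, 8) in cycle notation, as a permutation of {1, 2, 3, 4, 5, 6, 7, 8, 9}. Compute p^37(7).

2

7 lies in the 5-cycle (1, 7, 6, 2, 9).
Since the cycle has length 5, p^37 acts on it the same as p^2 (37 mod 5 = 2).
Advancing 2 steps from 7: 7 → 6 → 2.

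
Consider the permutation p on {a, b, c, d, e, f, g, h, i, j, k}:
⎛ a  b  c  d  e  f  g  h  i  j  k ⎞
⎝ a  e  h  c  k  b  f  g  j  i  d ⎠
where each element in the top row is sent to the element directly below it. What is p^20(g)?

k

Tracing g → f → … returns to g after 8 steps, so g lies in an 8-cycle (b e k d c h g f).
Powers repeat with period 8 on this cycle, and 20 mod 8 = 4, so p^20(g) = p^4(g).
Advancing 4 steps from g: g → f → b → e → k.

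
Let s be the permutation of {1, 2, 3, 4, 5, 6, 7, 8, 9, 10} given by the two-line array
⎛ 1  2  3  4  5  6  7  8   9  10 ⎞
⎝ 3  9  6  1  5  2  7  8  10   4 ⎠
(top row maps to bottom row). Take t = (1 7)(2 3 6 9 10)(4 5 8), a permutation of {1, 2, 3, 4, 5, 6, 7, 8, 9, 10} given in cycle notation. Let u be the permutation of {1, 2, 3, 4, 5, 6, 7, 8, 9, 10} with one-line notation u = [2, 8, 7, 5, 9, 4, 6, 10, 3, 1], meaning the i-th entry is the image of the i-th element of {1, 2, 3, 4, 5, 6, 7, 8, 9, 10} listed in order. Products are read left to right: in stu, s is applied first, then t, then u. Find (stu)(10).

9

Apply the permutations in order: s(10) = 4, then t(4) = 5, then u(5) = 9. So (stu)(10) = 9.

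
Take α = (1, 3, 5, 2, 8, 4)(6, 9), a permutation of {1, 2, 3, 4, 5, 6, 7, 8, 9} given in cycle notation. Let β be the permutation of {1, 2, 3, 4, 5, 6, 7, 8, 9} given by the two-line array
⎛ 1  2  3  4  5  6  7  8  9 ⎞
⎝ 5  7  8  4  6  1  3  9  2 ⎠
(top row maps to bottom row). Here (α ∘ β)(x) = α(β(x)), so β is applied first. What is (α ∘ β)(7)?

5

(α ∘ β)(7) = α(β(7)). β(7) = 3, then α(3) = 5. So (α ∘ β)(7) = 5.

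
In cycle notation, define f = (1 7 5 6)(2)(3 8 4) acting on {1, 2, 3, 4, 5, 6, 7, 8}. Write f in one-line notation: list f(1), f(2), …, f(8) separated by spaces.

Each element maps to the next entry in its cycle (wrapping to the front): 1↦7, 2↦2, 3↦8, 4↦3, 5↦6, 6↦1, 7↦5, 8↦4.
Listing these in domain order gives 7 2 8 3 6 1 5 4.

7 2 8 3 6 1 5 4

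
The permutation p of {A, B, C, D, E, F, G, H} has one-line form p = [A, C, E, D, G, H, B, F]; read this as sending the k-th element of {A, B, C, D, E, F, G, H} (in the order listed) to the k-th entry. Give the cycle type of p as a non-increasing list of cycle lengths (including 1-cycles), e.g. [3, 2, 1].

The disjoint cycles are (A)(B C E G)(D)(F H), with lengths 4, 2, 1, 1 in non-increasing order.

[4, 2, 1, 1]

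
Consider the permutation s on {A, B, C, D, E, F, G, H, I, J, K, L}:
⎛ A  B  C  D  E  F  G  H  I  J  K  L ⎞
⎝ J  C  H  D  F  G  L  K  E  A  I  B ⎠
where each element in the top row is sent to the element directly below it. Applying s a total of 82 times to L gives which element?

B

Tracing L → B → … returns to L after 9 steps, so L lies in a 9-cycle (B C H K I E F G L).
Powers repeat with period 9 on this cycle, and 82 mod 9 = 1, so s^82(L) = s^1(L).
Stepping 1 place around the cycle: L → B.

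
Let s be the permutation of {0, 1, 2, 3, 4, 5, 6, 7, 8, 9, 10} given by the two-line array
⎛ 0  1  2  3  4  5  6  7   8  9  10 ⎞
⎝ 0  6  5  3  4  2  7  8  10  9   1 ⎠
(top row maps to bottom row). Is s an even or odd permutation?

In disjoint-cycle form the cycle lengths are 5, 2, 1, 1, 1, 1.
A cycle is odd iff its length is even; s has 1 even-length cycle, so sgn(s) = (−1)^1 and s is odd.

odd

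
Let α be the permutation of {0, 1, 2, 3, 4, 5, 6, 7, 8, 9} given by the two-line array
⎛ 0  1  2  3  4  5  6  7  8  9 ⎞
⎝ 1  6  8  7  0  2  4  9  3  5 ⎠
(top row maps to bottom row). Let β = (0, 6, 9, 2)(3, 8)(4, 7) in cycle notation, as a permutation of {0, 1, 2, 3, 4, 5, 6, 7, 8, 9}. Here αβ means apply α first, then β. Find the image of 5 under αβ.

(αβ)(5) = β(α(5)). α(5) = 2, then β(2) = 0. So (αβ)(5) = 0.

0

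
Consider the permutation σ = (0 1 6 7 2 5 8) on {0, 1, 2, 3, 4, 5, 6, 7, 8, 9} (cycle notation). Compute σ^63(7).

7 lies in the 7-cycle (0 1 6 7 2 5 8).
Since the cycle has length 7, σ^63 acts on it the same as σ^0 (63 mod 7 = 0).
So σ^63(7) = 7.

7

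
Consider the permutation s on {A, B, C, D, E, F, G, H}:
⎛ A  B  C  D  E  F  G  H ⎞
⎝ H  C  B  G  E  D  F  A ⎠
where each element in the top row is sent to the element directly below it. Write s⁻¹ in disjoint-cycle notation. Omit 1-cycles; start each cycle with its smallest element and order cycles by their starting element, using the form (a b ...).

(A H)(B C)(D F G)

First write s in disjoint cycles: (A H)(B C)(D G F).
The inverse reverses every cycle; in canonical form, s⁻¹ = (A H)(B C)(D F G).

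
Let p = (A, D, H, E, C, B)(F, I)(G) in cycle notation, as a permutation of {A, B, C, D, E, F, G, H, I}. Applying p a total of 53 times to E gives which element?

E lies in the 6-cycle (A, D, H, E, C, B).
On a 6-cycle, p^6 is the identity, so p^53 = p^5 there (53 ≡ 5 mod 6).
Stepping 5 places around the cycle: E → C → B → A → D → H.

H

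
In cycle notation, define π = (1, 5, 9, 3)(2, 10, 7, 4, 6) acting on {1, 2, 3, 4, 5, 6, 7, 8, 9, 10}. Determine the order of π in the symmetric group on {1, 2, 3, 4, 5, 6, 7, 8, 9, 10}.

The disjoint cycles have lengths 5, 4, 1.
The order of π is the least common multiple of its cycle lengths: lcm(5, 4) = 20.

20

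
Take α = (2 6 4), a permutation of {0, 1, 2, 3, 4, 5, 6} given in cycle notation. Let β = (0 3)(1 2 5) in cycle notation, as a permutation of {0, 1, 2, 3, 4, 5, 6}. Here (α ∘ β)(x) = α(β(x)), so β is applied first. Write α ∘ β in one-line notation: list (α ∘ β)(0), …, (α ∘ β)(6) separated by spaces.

3 6 5 0 2 1 4

For each element, apply β then α: 0 → 3 → 3; 1 → 2 → 6; 2 → 5 → 5; 3 → 0 → 0; 4 → 4 → 2; 5 → 1 → 1; 6 → 6 → 4.
Collecting the images, α ∘ β = [3 6 5 0 2 1 4].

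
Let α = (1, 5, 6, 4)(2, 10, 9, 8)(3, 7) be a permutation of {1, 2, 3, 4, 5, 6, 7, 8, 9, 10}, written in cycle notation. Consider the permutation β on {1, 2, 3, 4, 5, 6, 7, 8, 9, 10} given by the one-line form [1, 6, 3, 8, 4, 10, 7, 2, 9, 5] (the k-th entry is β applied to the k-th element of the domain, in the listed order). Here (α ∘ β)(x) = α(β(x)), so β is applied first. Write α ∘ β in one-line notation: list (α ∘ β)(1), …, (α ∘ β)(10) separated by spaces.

5 4 7 2 1 9 3 10 8 6

(α ∘ β)(x) = α(β(x)). Computing each image: α(β(1)) = α(1) = 5, α(β(2)) = α(6) = 4, α(β(3)) = α(3) = 7, α(β(4)) = α(8) = 2, α(β(5)) = α(4) = 1, α(β(6)) = α(10) = 9, α(β(7)) = α(7) = 3, α(β(8)) = α(2) = 10, α(β(9)) = α(9) = 8, α(β(10)) = α(5) = 6.
Hence α ∘ β = [5 4 7 2 1 9 3 10 8 6].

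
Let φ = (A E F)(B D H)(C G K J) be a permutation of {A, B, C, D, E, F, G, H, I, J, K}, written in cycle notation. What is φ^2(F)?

E

F lies in the 3-cycle (A E F).
Stepping 2 places around the cycle: F → A → E.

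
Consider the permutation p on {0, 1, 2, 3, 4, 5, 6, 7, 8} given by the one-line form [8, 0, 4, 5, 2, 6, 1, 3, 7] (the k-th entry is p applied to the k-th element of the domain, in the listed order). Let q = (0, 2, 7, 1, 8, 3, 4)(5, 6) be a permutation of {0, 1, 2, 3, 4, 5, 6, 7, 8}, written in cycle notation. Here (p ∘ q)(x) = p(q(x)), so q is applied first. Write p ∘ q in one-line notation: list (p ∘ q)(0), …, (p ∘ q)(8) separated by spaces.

(p ∘ q)(x) = p(q(x)). Computing each image: p(q(0)) = p(2) = 4, p(q(1)) = p(8) = 7, p(q(2)) = p(7) = 3, p(q(3)) = p(4) = 2, p(q(4)) = p(0) = 8, p(q(5)) = p(6) = 1, p(q(6)) = p(5) = 6, p(q(7)) = p(1) = 0, p(q(8)) = p(3) = 5.
Hence p ∘ q = [4 7 3 2 8 1 6 0 5].

4 7 3 2 8 1 6 0 5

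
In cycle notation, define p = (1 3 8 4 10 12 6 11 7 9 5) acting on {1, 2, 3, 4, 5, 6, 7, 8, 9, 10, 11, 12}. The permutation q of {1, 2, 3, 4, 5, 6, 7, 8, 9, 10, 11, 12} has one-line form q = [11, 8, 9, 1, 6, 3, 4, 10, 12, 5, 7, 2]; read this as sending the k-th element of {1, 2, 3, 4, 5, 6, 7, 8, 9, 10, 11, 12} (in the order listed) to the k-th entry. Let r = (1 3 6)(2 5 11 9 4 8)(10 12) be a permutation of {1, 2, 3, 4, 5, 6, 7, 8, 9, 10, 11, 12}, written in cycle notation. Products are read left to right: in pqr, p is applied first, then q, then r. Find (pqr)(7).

10

Apply the permutations in order: p(7) = 9, then q(9) = 12, then r(12) = 10. So (pqr)(7) = 10.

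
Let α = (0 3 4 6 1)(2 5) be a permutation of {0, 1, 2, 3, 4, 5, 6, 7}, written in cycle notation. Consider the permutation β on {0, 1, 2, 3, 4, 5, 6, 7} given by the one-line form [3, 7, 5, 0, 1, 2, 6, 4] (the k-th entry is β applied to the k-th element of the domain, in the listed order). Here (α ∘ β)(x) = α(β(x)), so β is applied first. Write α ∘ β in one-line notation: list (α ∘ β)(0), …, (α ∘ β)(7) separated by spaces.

(α ∘ β)(x) = α(β(x)). Computing each image: α(β(0)) = α(3) = 4, α(β(1)) = α(7) = 7, α(β(2)) = α(5) = 2, α(β(3)) = α(0) = 3, α(β(4)) = α(1) = 0, α(β(5)) = α(2) = 5, α(β(6)) = α(6) = 1, α(β(7)) = α(4) = 6.
Hence α ∘ β = [4 7 2 3 0 5 1 6].

4 7 2 3 0 5 1 6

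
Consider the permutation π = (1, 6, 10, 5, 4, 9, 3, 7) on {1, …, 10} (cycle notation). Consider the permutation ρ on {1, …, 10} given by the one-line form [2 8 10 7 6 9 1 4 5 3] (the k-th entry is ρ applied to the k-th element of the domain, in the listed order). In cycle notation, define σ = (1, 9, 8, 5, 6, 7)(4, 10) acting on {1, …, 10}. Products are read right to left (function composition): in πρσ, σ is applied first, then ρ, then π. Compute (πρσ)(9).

Chase 9: σ(9) = 8; ρ(8) = 4; π(4) = 9. Hence (πρσ)(9) = 9.

9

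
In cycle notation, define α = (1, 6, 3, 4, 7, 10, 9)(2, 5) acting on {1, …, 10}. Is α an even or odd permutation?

odd

The cycle lengths are 7, 2, 1.
A cycle is odd iff its length is even; α has 1 even-length cycle, so sgn(α) = (−1)^1 and α is odd.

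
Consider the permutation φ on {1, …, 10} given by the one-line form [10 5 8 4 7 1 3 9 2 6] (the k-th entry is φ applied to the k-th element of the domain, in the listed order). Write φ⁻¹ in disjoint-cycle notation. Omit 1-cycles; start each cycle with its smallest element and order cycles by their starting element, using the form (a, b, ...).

(1, 6, 10)(2, 9, 8, 3, 7, 5)

The cycle decomposition of φ is (1, 10, 6)(2, 5, 7, 3, 8, 9).
The inverse reverses every cycle; in canonical form, φ⁻¹ = (1, 6, 10)(2, 9, 8, 3, 7, 5).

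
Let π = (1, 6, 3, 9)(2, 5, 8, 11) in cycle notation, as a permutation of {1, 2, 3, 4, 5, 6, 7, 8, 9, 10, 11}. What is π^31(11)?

8

11 lies in the 4-cycle (2, 5, 8, 11).
On a 4-cycle, π^4 is the identity, so π^31 = π^3 there (31 ≡ 3 mod 4).
Advancing 3 steps from 11: 11 → 2 → 5 → 8.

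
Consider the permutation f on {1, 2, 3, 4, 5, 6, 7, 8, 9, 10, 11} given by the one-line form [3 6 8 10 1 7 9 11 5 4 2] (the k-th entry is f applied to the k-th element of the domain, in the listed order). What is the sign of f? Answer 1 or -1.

-1

In disjoint-cycle form the cycle lengths are 9, 2.
A cycle of length ℓ contributes ℓ−1 transpositions, so f is a product of 8 + 1 = 9 transpositions — odd.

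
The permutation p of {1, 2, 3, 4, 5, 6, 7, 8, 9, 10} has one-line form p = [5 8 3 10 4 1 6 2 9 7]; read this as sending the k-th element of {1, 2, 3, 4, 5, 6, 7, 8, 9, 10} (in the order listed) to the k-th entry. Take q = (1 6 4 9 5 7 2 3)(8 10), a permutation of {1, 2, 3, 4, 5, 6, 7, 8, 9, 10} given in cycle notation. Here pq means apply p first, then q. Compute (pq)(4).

(pq)(4) = q(p(4)). p(4) = 10, then q(10) = 8. So (pq)(4) = 8.

8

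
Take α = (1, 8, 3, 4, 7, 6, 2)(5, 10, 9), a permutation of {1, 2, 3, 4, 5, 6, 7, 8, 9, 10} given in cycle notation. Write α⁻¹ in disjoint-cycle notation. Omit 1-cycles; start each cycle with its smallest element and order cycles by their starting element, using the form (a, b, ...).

(1, 2, 6, 7, 4, 3, 8)(5, 9, 10)

If α sends a → b within a cycle, α⁻¹ sends b → a; equivalently, reverse each cycle.
After reversing and putting each cycle's least element first, α⁻¹ = (1, 2, 6, 7, 4, 3, 8)(5, 9, 10).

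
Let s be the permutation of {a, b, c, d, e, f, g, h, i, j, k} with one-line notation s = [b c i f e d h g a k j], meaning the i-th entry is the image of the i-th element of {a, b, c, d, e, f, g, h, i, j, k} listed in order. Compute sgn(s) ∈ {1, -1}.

In disjoint-cycle form the cycle lengths are 4, 2, 2, 2, 1.
A cycle is odd iff its length is even; s has 4 even-length cycles, so sgn(s) = (−1)^4 and s is even.

1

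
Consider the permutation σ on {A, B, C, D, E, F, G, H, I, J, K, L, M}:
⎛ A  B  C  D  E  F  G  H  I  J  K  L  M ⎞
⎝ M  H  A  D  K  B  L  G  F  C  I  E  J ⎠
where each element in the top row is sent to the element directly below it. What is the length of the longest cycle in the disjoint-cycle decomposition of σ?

8

Decomposing into disjoint cycles gives (A M J C)(B H G L E K I F); the longest has length 8.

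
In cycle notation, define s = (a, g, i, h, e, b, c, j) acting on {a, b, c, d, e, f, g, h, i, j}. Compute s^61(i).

j

i lies in the 8-cycle (a, g, i, h, e, b, c, j).
Since the cycle has length 8, s^61 acts on it the same as s^5 (61 mod 8 = 5).
Advancing 5 steps from i: i → h → e → b → c → j.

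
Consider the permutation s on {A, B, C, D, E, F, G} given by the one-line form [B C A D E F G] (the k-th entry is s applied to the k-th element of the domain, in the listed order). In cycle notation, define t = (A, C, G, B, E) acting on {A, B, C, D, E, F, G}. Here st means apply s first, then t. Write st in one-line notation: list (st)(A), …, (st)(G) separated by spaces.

For each element, apply s then t: A → B → E; B → C → G; C → A → C; D → D → D; E → E → A; F → F → F; G → G → B.
Collecting the images, st = [E G C D A F B].

E G C D A F B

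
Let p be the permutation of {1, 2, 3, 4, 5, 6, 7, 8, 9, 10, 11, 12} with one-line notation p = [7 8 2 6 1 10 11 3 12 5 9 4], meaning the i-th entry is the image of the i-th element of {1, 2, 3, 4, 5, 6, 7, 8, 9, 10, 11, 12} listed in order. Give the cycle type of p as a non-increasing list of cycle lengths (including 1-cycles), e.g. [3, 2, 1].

[9, 3]

The disjoint cycles are (1, 7, 11, 9, 12, 4, 6, 10, 5)(2, 8, 3), with lengths 9, 3 in non-increasing order.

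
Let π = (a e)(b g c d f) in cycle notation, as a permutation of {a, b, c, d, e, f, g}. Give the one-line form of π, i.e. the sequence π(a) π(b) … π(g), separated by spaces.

Each element maps to the next entry in its cycle (wrapping to the front): a→e, b→g, c→d, d→f, e→a, f→b, g→c.
Listing these in domain order gives e g d f a b c.

e g d f a b c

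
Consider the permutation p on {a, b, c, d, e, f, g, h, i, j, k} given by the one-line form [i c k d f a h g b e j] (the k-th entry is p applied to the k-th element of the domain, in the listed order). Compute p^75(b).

j

Tracing b → c → … returns to b after 8 steps, so b lies in an 8-cycle (a i b c k j e f).
Powers repeat with period 8 on this cycle, and 75 mod 8 = 3, so p^75(b) = p^3(b).
Stepping 3 places around the cycle: b → c → k → j.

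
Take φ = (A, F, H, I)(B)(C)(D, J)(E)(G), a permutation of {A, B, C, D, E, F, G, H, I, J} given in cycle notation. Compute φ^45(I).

I lies in the 4-cycle (A, F, H, I).
Since the cycle has length 4, φ^45 acts on it the same as φ^1 (45 mod 4 = 1).
Advancing 1 step from I: I → A.

A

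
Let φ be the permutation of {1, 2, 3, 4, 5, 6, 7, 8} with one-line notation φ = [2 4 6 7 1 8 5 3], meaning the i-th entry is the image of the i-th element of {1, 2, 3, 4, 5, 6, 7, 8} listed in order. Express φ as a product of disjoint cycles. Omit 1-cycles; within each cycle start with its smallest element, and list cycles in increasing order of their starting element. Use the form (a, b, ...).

From 1: 1 → 2 → 4 → 7 → 5 → 1, closing the cycle (1, 2, 4, 7, 5).
Repeating from the next unused element and collecting all non-trivial cycles gives (1, 2, 4, 7, 5)(3, 6, 8).

(1, 2, 4, 7, 5)(3, 6, 8)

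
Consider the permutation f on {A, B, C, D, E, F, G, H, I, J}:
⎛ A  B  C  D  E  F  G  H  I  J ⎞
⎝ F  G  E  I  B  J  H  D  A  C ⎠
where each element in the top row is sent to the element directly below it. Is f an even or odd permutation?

odd

In disjoint-cycle form the cycle lengths are 10.
A cycle is odd iff its length is even; f has 1 even-length cycle, so sgn(f) = (−1)^1 and f is odd.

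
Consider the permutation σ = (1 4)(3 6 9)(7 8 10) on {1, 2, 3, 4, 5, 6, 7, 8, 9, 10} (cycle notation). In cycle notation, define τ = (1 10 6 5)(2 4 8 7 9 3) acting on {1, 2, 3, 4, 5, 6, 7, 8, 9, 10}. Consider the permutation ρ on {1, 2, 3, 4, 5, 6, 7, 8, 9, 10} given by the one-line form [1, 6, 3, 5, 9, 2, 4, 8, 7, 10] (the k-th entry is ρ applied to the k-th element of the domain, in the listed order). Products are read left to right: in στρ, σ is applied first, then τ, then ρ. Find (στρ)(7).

Chase 7: σ(7) = 8; τ(8) = 7; ρ(7) = 4. Hence (στρ)(7) = 4.

4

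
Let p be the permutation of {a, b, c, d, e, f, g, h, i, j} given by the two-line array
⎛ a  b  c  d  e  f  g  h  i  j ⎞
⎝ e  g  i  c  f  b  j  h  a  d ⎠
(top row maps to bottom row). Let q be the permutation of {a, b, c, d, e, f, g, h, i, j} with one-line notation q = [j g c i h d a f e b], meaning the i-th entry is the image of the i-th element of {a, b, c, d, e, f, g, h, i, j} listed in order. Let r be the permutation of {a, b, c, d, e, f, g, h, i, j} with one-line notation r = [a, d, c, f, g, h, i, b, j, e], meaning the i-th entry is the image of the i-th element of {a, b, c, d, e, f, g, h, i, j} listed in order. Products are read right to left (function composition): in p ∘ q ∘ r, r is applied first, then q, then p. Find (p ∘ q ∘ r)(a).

Apply the permutations in order: r(a) = a, then q(a) = j, then p(j) = d. So (p ∘ q ∘ r)(a) = d.

d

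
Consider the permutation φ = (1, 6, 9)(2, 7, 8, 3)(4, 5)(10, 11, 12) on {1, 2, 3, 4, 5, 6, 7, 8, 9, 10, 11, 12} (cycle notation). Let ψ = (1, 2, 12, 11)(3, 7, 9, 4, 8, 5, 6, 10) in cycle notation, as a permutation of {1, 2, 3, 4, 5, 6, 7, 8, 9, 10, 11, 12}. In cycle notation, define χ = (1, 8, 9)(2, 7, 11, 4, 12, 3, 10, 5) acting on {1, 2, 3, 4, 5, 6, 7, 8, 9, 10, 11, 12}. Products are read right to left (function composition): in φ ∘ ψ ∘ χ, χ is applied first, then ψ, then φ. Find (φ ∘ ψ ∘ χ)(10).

Chase 10: χ(10) = 5; ψ(5) = 6; φ(6) = 9. Hence (φ ∘ ψ ∘ χ)(10) = 9.

9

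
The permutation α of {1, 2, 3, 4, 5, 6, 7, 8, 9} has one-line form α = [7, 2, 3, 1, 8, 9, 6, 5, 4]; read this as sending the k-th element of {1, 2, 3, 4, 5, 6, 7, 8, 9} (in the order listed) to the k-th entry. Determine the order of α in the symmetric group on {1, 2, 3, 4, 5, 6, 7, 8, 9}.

The disjoint-cycle form of α has cycle lengths 5, 2, 1, 1.
Since disjoint cycles commute, ord(α) = lcm(5, 2) = 10.

10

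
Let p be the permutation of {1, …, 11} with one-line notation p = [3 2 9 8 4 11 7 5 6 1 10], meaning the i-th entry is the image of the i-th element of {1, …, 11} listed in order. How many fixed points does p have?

2

The fixed points (elements with p(x) = x) are {2, 7}, so there are 2.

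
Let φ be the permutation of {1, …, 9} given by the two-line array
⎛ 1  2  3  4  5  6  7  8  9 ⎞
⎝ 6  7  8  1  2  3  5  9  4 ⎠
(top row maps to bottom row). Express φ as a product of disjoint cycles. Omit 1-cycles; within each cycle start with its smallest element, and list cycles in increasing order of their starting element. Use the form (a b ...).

(1 6 3 8 9 4)(2 7 5)

Start at 1 and follow images: 1 → 6 → 3 → 8 → 9 → 4 → 1, giving the cycle (1 6 3 8 9 4).
Continuing from each remaining unvisited element yields (1 6 3 8 9 4)(2 7 5).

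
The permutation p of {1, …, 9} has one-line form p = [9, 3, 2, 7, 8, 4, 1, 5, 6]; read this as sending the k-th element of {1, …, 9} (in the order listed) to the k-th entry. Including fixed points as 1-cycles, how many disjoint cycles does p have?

The cycle decomposition is (1, 9, 6, 4, 7)(2, 3)(5, 8), which has 3 cycles (counting 1-cycles).

3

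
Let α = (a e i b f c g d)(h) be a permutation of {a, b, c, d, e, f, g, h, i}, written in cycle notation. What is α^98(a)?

a lies in the 8-cycle (a e i b f c g d).
Since the cycle has length 8, α^98 acts on it the same as α^2 (98 mod 8 = 2).
Advancing 2 steps from a: a → e → i.

i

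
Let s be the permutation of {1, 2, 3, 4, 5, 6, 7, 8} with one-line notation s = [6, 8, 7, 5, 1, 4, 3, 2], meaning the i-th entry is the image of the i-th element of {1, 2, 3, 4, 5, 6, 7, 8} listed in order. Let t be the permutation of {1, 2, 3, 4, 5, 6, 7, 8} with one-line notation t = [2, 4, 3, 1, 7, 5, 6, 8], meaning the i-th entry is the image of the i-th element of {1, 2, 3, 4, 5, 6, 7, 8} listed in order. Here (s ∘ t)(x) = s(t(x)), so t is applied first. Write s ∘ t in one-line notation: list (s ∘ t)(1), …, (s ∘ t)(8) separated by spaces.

(s ∘ t)(x) = s(t(x)). Computing each image: s(t(1)) = s(2) = 8, s(t(2)) = s(4) = 5, s(t(3)) = s(3) = 7, s(t(4)) = s(1) = 6, s(t(5)) = s(7) = 3, s(t(6)) = s(5) = 1, s(t(7)) = s(6) = 4, s(t(8)) = s(8) = 2.
Hence s ∘ t = [8 5 7 6 3 1 4 2].

8 5 7 6 3 1 4 2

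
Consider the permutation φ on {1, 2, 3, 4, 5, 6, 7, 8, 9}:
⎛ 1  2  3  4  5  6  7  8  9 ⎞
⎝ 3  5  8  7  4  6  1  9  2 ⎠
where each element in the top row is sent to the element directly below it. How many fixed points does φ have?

The fixed points (elements with φ(x) = x) are {6}, so there is 1.

1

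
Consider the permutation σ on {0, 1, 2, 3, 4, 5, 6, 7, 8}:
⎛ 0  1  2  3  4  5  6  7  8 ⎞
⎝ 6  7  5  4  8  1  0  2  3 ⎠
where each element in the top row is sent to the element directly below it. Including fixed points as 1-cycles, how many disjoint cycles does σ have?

3

The cycle decomposition is (0 6)(1 7 2 5)(3 4 8), which has 3 cycles (counting 1-cycles).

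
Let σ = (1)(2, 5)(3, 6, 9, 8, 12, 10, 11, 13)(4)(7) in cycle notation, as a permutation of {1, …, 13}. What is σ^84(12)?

3

12 lies in the 8-cycle (3, 6, 9, 8, 12, 10, 11, 13).
Powers repeat with period 8 on this cycle, and 84 mod 8 = 4, so σ^84(12) = σ^4(12).
Stepping 4 places around the cycle: 12 → 10 → 11 → 13 → 3.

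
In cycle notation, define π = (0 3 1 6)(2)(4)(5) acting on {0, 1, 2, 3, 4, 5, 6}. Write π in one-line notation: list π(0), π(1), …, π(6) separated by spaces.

3 6 2 1 4 5 0

Each element maps to the next entry in its cycle (wrapping to the front): 0↦3, 1↦6, 2↦2, 3↦1, 4↦4, 5↦5, 6↦0.
Listing these in domain order gives 3 6 2 1 4 5 0.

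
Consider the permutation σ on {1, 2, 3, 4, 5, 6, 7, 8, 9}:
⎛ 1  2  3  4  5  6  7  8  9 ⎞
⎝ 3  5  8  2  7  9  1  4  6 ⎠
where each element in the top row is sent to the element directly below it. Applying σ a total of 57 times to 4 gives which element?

2

Tracing 4 → 2 → … returns to 4 after 7 steps, so 4 lies in a 7-cycle (1, 3, 8, 4, 2, 5, 7).
Powers repeat with period 7 on this cycle, and 57 mod 7 = 1, so σ^57(4) = σ^1(4).
Stepping 1 place around the cycle: 4 → 2.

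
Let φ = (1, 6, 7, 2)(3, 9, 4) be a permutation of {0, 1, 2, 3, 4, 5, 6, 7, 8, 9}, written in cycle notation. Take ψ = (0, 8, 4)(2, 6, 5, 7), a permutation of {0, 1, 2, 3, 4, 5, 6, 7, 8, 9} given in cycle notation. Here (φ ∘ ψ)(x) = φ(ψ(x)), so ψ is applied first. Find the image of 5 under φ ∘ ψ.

First apply ψ: ψ(5) = 7, then φ(7) = 2. Thus (φ ∘ ψ)(5) = 2.

2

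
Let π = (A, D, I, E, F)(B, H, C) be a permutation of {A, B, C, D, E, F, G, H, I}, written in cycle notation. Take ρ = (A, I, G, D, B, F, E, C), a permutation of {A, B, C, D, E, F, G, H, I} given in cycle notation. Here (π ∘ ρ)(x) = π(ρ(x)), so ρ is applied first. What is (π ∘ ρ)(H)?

(π ∘ ρ)(H) = π(ρ(H)). ρ(H) = H, then π(H) = C. So (π ∘ ρ)(H) = C.

C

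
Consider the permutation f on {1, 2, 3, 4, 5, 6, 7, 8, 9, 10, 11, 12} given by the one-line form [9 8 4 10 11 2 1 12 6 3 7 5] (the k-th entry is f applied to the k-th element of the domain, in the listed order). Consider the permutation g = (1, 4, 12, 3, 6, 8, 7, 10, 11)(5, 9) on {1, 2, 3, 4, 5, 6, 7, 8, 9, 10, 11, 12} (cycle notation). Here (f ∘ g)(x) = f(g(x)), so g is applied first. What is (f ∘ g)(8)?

g(8) = 7, then f(7) = 1; composing gives (f ∘ g)(8) = 1.

1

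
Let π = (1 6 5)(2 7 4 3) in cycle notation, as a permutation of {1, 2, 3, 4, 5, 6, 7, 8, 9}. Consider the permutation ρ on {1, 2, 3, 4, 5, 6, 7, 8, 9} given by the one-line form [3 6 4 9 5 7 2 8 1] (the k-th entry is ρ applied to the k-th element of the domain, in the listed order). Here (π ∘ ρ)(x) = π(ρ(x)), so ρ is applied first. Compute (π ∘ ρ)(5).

1

ρ(5) = 5, then π(5) = 1; composing gives (π ∘ ρ)(5) = 1.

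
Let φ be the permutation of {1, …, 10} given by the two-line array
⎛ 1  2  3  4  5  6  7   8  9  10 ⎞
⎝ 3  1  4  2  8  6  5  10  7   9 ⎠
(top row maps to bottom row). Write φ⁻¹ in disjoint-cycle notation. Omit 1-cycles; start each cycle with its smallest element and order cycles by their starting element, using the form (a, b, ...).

The cycle decomposition of φ is (1, 3, 4, 2)(5, 8, 10, 9, 7).
Reversing each cycle (and rotating so the smallest element leads) gives φ⁻¹ = (1, 2, 4, 3)(5, 7, 9, 10, 8).

(1, 2, 4, 3)(5, 7, 9, 10, 8)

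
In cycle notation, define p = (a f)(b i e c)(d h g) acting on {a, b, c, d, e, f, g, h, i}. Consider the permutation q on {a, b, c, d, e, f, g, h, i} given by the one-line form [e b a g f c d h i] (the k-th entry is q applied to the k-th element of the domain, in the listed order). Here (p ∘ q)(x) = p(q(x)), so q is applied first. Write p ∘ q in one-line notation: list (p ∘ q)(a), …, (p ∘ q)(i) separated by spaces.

c i f d a b h g e

(p ∘ q)(x) = p(q(x)). Computing each image: p(q(a)) = p(e) = c, p(q(b)) = p(b) = i, p(q(c)) = p(a) = f, p(q(d)) = p(g) = d, p(q(e)) = p(f) = a, p(q(f)) = p(c) = b, p(q(g)) = p(d) = h, p(q(h)) = p(h) = g, p(q(i)) = p(i) = e.
Hence p ∘ q = [c i f d a b h g e].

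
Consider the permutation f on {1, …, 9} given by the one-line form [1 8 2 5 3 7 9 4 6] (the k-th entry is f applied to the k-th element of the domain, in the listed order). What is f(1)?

1 is element number 1 of the domain, and entry number 1 of the one-line form is 1, so f(1) = 1.

1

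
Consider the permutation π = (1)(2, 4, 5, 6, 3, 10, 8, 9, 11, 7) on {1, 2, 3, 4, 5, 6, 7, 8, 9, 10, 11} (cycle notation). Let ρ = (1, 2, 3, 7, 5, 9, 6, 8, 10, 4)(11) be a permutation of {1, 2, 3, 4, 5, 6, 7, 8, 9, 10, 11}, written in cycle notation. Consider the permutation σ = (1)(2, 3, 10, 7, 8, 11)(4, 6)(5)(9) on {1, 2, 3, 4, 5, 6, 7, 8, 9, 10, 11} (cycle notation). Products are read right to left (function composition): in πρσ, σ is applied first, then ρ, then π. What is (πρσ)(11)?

10

(πρσ)(11) = π(ρ(σ(11))). σ(11) = 2, then ρ(2) = 3, then π(3) = 10, so the result is 10.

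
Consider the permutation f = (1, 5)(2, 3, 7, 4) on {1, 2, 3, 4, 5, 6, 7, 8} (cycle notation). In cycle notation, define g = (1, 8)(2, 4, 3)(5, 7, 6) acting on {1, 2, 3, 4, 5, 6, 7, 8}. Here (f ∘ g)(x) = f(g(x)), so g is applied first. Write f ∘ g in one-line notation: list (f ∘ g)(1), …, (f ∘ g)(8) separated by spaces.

Chase each element through g then f: 1 → 8 → 8; 2 → 4 → 2; 3 → 2 → 3; 4 → 3 → 7; 5 → 7 → 4; 6 → 5 → 1; 7 → 6 → 6; 8 → 1 → 5.
So f ∘ g in one-line form is 8 2 3 7 4 1 6 5.

8 2 3 7 4 1 6 5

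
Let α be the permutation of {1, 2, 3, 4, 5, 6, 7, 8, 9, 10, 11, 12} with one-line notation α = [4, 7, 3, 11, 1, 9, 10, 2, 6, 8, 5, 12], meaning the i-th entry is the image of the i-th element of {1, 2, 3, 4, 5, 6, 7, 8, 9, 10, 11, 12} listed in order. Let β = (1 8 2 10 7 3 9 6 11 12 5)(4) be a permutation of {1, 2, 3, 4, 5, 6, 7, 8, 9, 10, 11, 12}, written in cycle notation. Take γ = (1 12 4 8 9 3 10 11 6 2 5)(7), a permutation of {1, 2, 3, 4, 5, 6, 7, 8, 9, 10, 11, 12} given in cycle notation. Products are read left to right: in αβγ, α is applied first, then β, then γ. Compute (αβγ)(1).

8

Chase 1: α(1) = 4; β(4) = 4; γ(4) = 8. Hence (αβγ)(1) = 8.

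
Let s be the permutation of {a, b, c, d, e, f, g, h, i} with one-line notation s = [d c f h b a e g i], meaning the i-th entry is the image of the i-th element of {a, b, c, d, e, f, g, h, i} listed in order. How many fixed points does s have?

The fixed points (elements with s(x) = x) are {i}, so there is 1.

1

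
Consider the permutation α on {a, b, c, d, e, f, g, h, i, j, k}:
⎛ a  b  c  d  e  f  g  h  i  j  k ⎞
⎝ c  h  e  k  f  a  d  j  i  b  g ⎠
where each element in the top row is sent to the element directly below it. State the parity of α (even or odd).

odd

In disjoint-cycle form the cycle lengths are 4, 3, 3, 1.
A cycle of length ℓ contributes ℓ−1 transpositions, so α is a product of 3 + 2 + 2 = 7 transpositions — odd.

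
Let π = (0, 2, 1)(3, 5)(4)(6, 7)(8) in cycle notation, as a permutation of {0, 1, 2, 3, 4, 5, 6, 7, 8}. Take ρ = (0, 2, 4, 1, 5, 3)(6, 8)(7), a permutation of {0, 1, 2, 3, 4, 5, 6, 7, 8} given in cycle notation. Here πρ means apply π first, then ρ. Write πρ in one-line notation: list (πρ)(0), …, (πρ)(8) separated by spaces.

(πρ)(x) = ρ(π(x)). Computing each image: ρ(π(0)) = ρ(2) = 4, ρ(π(1)) = ρ(0) = 2, ρ(π(2)) = ρ(1) = 5, ρ(π(3)) = ρ(5) = 3, ρ(π(4)) = ρ(4) = 1, ρ(π(5)) = ρ(3) = 0, ρ(π(6)) = ρ(7) = 7, ρ(π(7)) = ρ(6) = 8, ρ(π(8)) = ρ(8) = 6.
Hence πρ = [4 2 5 3 1 0 7 8 6].

4 2 5 3 1 0 7 8 6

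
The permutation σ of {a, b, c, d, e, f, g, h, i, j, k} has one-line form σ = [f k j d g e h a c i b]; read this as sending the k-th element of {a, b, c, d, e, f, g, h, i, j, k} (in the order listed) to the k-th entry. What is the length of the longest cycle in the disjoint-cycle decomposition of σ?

5

Decomposing into disjoint cycles gives (a f e g h)(b k)(c j i); the longest has length 5.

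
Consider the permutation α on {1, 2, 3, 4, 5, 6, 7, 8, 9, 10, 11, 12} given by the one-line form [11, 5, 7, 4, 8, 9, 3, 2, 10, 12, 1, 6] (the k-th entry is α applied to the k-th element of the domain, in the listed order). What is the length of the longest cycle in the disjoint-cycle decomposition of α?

Decomposing into disjoint cycles gives (1, 11)(2, 5, 8)(3, 7)(6, 9, 10, 12); the longest has length 4.

4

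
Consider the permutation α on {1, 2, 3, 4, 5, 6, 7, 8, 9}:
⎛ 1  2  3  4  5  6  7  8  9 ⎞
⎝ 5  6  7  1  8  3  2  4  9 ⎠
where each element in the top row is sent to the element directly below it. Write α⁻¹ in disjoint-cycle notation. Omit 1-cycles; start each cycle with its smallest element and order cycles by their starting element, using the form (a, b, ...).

(1, 4, 8, 5)(2, 7, 3, 6)

First write α in disjoint cycles: (1, 5, 8, 4)(2, 6, 3, 7).
The inverse reverses every cycle; in canonical form, α⁻¹ = (1, 4, 8, 5)(2, 7, 3, 6).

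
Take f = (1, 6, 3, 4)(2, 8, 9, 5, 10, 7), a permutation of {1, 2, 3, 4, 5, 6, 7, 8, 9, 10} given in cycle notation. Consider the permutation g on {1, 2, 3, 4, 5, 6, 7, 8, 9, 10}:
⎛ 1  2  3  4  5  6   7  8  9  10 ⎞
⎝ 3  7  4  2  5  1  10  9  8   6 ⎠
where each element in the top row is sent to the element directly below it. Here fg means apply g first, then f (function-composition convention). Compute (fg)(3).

1

(fg)(3) = f(g(3)). g(3) = 4, then f(4) = 1. So (fg)(3) = 1.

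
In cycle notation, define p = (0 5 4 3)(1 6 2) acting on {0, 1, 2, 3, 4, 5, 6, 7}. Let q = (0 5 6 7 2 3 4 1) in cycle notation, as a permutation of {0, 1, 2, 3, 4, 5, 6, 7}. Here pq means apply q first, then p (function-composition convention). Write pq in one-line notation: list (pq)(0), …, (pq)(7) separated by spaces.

4 5 0 3 6 2 7 1

For each element, apply q then p: 0 → 5 → 4; 1 → 0 → 5; 2 → 3 → 0; 3 → 4 → 3; 4 → 1 → 6; 5 → 6 → 2; 6 → 7 → 7; 7 → 2 → 1.
So pq in one-line form is 4 5 0 3 6 2 7 1.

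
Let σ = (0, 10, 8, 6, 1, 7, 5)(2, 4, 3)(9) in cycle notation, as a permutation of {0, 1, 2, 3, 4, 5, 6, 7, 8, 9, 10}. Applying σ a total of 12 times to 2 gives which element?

2 lies in the 3-cycle (2, 4, 3).
Powers repeat with period 3 on this cycle, and 12 mod 3 = 0, so σ^12(2) = σ^0(2).
So σ^12(2) = 2.

2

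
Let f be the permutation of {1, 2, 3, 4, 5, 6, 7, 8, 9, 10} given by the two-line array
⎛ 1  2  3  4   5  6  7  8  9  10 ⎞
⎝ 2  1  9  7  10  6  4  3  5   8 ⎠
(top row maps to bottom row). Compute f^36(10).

Tracing 10 → 8 → … returns to 10 after 5 steps, so 10 lies in a 5-cycle (3, 9, 5, 10, 8).
On a 5-cycle, f^5 is the identity, so f^36 = f^1 there (36 ≡ 1 mod 5).
Stepping 1 place around the cycle: 10 → 8.

8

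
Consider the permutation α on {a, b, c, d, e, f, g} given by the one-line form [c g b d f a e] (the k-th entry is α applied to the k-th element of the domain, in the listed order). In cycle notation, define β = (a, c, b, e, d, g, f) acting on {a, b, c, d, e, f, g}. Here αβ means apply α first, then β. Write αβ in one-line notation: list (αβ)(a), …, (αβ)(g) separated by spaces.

b f e g a c d

For each element, apply α then β: a → c → b; b → g → f; c → b → e; d → d → g; e → f → a; f → a → c; g → e → d.
So αβ in one-line form is b f e g a c d.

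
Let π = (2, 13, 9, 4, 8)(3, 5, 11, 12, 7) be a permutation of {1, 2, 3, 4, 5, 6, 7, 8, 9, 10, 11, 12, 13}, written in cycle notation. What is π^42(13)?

13 lies in the 5-cycle (2, 13, 9, 4, 8).
Since the cycle has length 5, π^42 acts on it the same as π^2 (42 mod 5 = 2).
Stepping 2 places around the cycle: 13 → 9 → 4.

4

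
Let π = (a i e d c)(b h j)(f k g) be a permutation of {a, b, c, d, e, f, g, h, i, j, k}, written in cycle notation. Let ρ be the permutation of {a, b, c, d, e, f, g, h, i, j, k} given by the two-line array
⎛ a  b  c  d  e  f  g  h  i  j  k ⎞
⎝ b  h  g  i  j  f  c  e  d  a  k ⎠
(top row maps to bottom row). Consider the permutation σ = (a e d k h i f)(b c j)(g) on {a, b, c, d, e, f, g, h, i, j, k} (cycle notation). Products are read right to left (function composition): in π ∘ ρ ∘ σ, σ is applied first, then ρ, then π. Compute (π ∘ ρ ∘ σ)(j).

Apply the permutations in order: σ(j) = b, then ρ(b) = h, then π(h) = j. So (π ∘ ρ ∘ σ)(j) = j.

j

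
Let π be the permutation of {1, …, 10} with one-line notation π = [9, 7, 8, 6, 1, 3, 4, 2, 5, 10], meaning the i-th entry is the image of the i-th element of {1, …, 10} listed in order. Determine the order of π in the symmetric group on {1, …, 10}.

6

Decomposing into disjoint cycles gives cycle lengths 6, 3, 1.
Since disjoint cycles commute, ord(π) = lcm(6, 3) = 6.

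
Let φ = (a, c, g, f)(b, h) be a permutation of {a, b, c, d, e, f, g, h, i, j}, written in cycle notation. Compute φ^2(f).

f lies in the 4-cycle (a, c, g, f).
Stepping 2 places around the cycle: f → a → c.

c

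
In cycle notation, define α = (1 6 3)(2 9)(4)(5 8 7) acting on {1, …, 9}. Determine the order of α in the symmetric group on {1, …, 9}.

The cycle type of α is (3, 3, 2, 1).
The order of α is the least common multiple of its cycle lengths: lcm(3, 3, 2) = 6.

6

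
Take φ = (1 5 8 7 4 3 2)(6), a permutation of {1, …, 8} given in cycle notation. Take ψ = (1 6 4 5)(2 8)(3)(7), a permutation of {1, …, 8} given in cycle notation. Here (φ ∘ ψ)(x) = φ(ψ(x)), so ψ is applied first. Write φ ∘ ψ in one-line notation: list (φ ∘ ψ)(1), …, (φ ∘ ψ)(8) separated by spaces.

6 7 2 8 5 3 4 1

(φ ∘ ψ)(x) = φ(ψ(x)). Computing each image: φ(ψ(1)) = φ(6) = 6, φ(ψ(2)) = φ(8) = 7, φ(ψ(3)) = φ(3) = 2, φ(ψ(4)) = φ(5) = 8, φ(ψ(5)) = φ(1) = 5, φ(ψ(6)) = φ(4) = 3, φ(ψ(7)) = φ(7) = 4, φ(ψ(8)) = φ(2) = 1.
Hence φ ∘ ψ = [6 7 2 8 5 3 4 1].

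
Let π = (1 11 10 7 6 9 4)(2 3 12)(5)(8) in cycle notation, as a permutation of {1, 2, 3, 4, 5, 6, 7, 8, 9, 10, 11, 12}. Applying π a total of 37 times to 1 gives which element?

10

1 lies in the 7-cycle (1 11 10 7 6 9 4).
Powers repeat with period 7 on this cycle, and 37 mod 7 = 2, so π^37(1) = π^2(1).
Stepping 2 places around the cycle: 1 → 11 → 10.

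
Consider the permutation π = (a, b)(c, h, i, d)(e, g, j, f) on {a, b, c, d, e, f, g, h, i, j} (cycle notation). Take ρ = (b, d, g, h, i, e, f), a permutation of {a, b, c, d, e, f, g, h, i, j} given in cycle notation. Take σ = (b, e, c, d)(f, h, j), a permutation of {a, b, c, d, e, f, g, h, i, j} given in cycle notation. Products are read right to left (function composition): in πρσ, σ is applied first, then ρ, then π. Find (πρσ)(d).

c

Chase d: σ(d) = b; ρ(b) = d; π(d) = c. Hence (πρσ)(d) = c.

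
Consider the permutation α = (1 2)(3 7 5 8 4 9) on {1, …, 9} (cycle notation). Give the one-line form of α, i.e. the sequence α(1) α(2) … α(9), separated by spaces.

Reading each image from the cycles: 1↦2, 2↦1, 3↦7, 4↦9, 5↦8, 6↦6, 7↦5, 8↦4, 9↦3.
Listing these in domain order gives 2 1 7 9 8 6 5 4 3.

2 1 7 9 8 6 5 4 3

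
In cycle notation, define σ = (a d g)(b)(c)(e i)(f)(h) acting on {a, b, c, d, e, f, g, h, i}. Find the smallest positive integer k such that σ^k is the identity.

The cycle type of σ is (3, 2, 1, 1, 1, 1).
Since disjoint cycles commute, ord(σ) = lcm(3, 2) = 6.

6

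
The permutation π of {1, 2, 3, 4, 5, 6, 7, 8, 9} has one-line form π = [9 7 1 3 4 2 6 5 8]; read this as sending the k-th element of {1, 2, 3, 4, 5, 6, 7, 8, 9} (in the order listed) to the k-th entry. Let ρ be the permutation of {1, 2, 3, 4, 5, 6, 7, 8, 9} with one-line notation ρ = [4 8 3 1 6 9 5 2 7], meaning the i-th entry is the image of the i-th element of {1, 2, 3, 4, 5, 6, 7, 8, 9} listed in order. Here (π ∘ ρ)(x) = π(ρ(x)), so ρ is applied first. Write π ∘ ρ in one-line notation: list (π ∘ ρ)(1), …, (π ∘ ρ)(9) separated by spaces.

(π ∘ ρ)(x) = π(ρ(x)). Computing each image: π(ρ(1)) = π(4) = 3, π(ρ(2)) = π(8) = 5, π(ρ(3)) = π(3) = 1, π(ρ(4)) = π(1) = 9, π(ρ(5)) = π(6) = 2, π(ρ(6)) = π(9) = 8, π(ρ(7)) = π(5) = 4, π(ρ(8)) = π(2) = 7, π(ρ(9)) = π(7) = 6.
Hence π ∘ ρ = [3 5 1 9 2 8 4 7 6].

3 5 1 9 2 8 4 7 6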